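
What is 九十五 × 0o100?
Convert 九十五 (Chinese numeral) → 9×10 + 5 = 95 (decimal)
Convert 0o100 (octal) → 1×64 = 64 (decimal)
Compute 95 × 64 = 6080
6080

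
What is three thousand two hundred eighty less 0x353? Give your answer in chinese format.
Convert three thousand two hundred eighty (English words) → 3×1000 + 2×100 + 80 = 3280 (decimal)
Convert 0x353 (hexadecimal) → 3×256 + 5×16 + 3 = 851 (decimal)
Compute 3280 - 851 = 2429
Convert 2429 (decimal) → 2429 = 2×1000 + 4×100 + 2×10 + 9 → 二千四百二十九 (Chinese numeral)
二千四百二十九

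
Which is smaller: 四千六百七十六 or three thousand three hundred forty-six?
Convert 四千六百七十六 (Chinese numeral) → 4×1000 + 6×100 + 7×10 + 6 = 4676 (decimal)
Convert three thousand three hundred forty-six (English words) → 3×1000 + 3×100 + 46 = 3346 (decimal)
Compare 4676 vs 3346: smaller = 3346
3346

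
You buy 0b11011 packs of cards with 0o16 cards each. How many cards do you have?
Convert 0o16 (octal) → 1×8 + 6 = 14 (decimal)
Convert 0b11011 (binary) → 16 + 8 + 2 + 1 = 27 (decimal)
Compute 14 × 27 = 378
378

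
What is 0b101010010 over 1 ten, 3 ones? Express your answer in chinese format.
Convert 0b101010010 (binary) → 256 + 64 + 16 + 2 = 338 (decimal)
Convert 1 ten, 3 ones (place-value notation) → 1×10 + 3 = 13 (decimal)
Compute 338 ÷ 13 = 26
Convert 26 (decimal) → 26 = 2×10 + 6 → 二十六 (Chinese numeral)
二十六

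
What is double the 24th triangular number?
The 24th triangular number = 24×25/2 = 300
Compute 300 × 2 = 600
600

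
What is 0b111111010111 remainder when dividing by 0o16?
Convert 0b111111010111 (binary) → 2048 + 1024 + 512 + 256 + 128 + 64 + 16 + 4 + 2 + 1 = 4055 (decimal)
Convert 0o16 (octal) → 1×8 + 6 = 14 (decimal)
Compute 4055 mod 14 = 9
9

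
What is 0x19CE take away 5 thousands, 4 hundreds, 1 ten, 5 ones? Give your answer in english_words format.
Convert 0x19CE (hexadecimal) → 1×4096 + 9×256 + 12×16 + 14 = 6606 (decimal)
Convert 5 thousands, 4 hundreds, 1 ten, 5 ones (place-value notation) → 5×1000 + 4×100 + 1×10 + 5 = 5415 (decimal)
Compute 6606 - 5415 = 1191
Convert 1191 (decimal) → 1191 = 1×1000 + 1×100 + 91 → one thousand one hundred ninety-one (English words)
one thousand one hundred ninety-one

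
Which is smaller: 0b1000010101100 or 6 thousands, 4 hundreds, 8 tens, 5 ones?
Convert 0b1000010101100 (binary) → 4096 + 128 + 32 + 8 + 4 = 4268 (decimal)
Convert 6 thousands, 4 hundreds, 8 tens, 5 ones (place-value notation) → 6×1000 + 4×100 + 8×10 + 5 = 6485 (decimal)
Compare 4268 vs 6485: smaller = 4268
4268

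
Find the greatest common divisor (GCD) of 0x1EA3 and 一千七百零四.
Convert 0x1EA3 (hexadecimal) → 1×4096 + 14×256 + 10×16 + 3 = 7843 (decimal)
Convert 一千七百零四 (Chinese numeral) → 1×1000 + 7×100 + 4 = 1704 (decimal)
Compute gcd(7843, 1704) = 1
1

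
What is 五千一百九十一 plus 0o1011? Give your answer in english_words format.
Convert 五千一百九十一 (Chinese numeral) → 5×1000 + 1×100 + 9×10 + 1 = 5191 (decimal)
Convert 0o1011 (octal) → 1×512 + 1×8 + 1 = 521 (decimal)
Compute 5191 + 521 = 5712
Convert 5712 (decimal) → 5712 = 5×1000 + 7×100 + 12 → five thousand seven hundred twelve (English words)
five thousand seven hundred twelve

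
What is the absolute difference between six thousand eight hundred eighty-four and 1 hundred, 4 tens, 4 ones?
Convert six thousand eight hundred eighty-four (English words) → 6×1000 + 8×100 + 84 = 6884 (decimal)
Convert 1 hundred, 4 tens, 4 ones (place-value notation) → 1×100 + 4×10 + 4 = 144 (decimal)
Compute |6884 - 144| = 6740
6740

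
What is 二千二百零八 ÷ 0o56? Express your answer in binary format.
Convert 二千二百零八 (Chinese numeral) → 2×1000 + 2×100 + 8 = 2208 (decimal)
Convert 0o56 (octal) → 5×8 + 6 = 46 (decimal)
Compute 2208 ÷ 46 = 48
Convert 48 (decimal) → 48 = 32 + 16 → 0b110000 (binary)
0b110000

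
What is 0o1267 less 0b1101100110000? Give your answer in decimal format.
Convert 0o1267 (octal) → 1×512 + 2×64 + 6×8 + 7 = 695 (decimal)
Convert 0b1101100110000 (binary) → 4096 + 2048 + 512 + 256 + 32 + 16 = 6960 (decimal)
Compute 695 - 6960 = -6265
-6265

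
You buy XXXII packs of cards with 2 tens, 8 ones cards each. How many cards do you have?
Convert 2 tens, 8 ones (place-value notation) → 2×10 + 8 = 28 (decimal)
Convert XXXII (Roman numeral) → 10 + 10 + 10 + 1 + 1 = 32 (decimal)
Compute 28 × 32 = 896
896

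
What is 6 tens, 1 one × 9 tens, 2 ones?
Convert 6 tens, 1 one (place-value notation) → 6×10 + 1 = 61 (decimal)
Convert 9 tens, 2 ones (place-value notation) → 9×10 + 2 = 92 (decimal)
Compute 61 × 92 = 5612
5612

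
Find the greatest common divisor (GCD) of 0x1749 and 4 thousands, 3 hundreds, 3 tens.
Convert 0x1749 (hexadecimal) → 1×4096 + 7×256 + 4×16 + 9 = 5961 (decimal)
Convert 4 thousands, 3 hundreds, 3 tens (place-value notation) → 4×1000 + 3×100 + 3×10 = 4330 (decimal)
Compute gcd(5961, 4330) = 1
1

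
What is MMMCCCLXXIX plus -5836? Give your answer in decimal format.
Convert MMMCCCLXXIX (Roman numeral) → 1000 + 1000 + 1000 + 100 + 100 + 100 + 50 + 10 + 10 + 9 = 3379 (decimal)
Compute 3379 + -5836 = -2457
-2457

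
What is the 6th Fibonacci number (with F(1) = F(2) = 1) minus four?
The 6th Fibonacci number (with F(1) = F(2) = 1): 1, 1, 2, 3, 5, 8 → 8
Convert four (English words) → 4 (decimal)
Compute 8 - 4 = 4
4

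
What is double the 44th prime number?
The 44th prime number = 193
Compute 193 × 2 = 386
386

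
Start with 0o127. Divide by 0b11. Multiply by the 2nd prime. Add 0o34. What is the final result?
Convert 0o127 (octal) → 1×64 + 2×8 + 7 = 87 (decimal)
Start: 87
Convert 0b11 (binary) → 2 + 1 = 3 (decimal)
87 ÷ 3 = 29
Convert the 2nd prime (prime index) → 3 (decimal)
29 × 3 = 87
Convert 0o34 (octal) → 3×8 + 4 = 28 (decimal)
87 + 28 = 115
115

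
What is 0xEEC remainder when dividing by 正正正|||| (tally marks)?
Convert 0xEEC (hexadecimal) → 14×256 + 14×16 + 12 = 3820 (decimal)
Convert 正正正|||| (tally marks) → 5 + 5 + 5 + 4 = 19 (decimal)
Compute 3820 mod 19 = 1
1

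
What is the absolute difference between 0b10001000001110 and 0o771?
Convert 0b10001000001110 (binary) → 8192 + 512 + 8 + 4 + 2 = 8718 (decimal)
Convert 0o771 (octal) → 7×64 + 7×8 + 1 = 505 (decimal)
Compute |8718 - 505| = 8213
8213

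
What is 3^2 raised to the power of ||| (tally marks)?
Convert 3^2 (power) → 9 (decimal)
Convert ||| (tally marks) → 3 (decimal)
Compute 9 ^ 3 = 729
729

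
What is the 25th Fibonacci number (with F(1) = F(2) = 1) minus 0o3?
The 25th Fibonacci number (with F(1) = F(2) = 1) = 75025
Convert 0o3 (octal) → 3 (decimal)
Compute 75025 - 3 = 75022
75022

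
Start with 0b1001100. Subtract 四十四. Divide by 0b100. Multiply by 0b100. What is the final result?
Convert 0b1001100 (binary) → 64 + 8 + 4 = 76 (decimal)
Start: 76
Convert 四十四 (Chinese numeral) → 4×10 + 4 = 44 (decimal)
76 - 44 = 32
Convert 0b100 (binary) → 4 (decimal)
32 ÷ 4 = 8
Convert 0b100 (binary) → 4 (decimal)
8 × 4 = 32
32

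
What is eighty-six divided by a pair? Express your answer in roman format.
Convert eighty-six (English words) → 86 (decimal)
Convert a pair (colloquial) → 2 (decimal)
Compute 86 ÷ 2 = 43
Convert 43 (decimal) → 43 = 40 + 1 + 1 + 1 → XLIII (Roman numeral)
XLIII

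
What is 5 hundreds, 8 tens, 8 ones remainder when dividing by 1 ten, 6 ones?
Convert 5 hundreds, 8 tens, 8 ones (place-value notation) → 5×100 + 8×10 + 8 = 588 (decimal)
Convert 1 ten, 6 ones (place-value notation) → 1×10 + 6 = 16 (decimal)
Compute 588 mod 16 = 12
12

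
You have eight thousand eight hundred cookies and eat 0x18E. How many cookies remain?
Convert eight thousand eight hundred (English words) → 8×1000 + 8×100 = 8800 (decimal)
Convert 0x18E (hexadecimal) → 1×256 + 8×16 + 14 = 398 (decimal)
Compute 8800 - 398 = 8402
8402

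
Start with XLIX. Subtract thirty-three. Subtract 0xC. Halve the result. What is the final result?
Convert XLIX (Roman numeral) → 40 + 9 = 49 (decimal)
Start: 49
Convert thirty-three (English words) → 33 (decimal)
49 - 33 = 16
Convert 0xC (hexadecimal) → 12 (decimal)
16 - 12 = 4
4 ÷ 2 = 2
2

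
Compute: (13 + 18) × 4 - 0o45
Convert 0o45 (octal) → 4×8 + 5 = 37 (decimal)
Expression in decimal: (13 + 18) × 4 - 37
Parentheses first: 13 + 18 = 31
Multiply: 31 × 4 = 124
Subtract: 124 - 37 = 87
87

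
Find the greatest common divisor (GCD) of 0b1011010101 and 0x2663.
Convert 0b1011010101 (binary) → 512 + 128 + 64 + 16 + 4 + 1 = 725 (decimal)
Convert 0x2663 (hexadecimal) → 2×4096 + 6×256 + 6×16 + 3 = 9827 (decimal)
Compute gcd(725, 9827) = 1
1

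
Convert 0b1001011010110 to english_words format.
Convert 0b1001011010110 (binary) → 4096 + 512 + 128 + 64 + 16 + 4 + 2 = 4822 (decimal)
Convert 4822 (decimal) → 4822 = 4×1000 + 8×100 + 22 → four thousand eight hundred twenty-two (English words)
four thousand eight hundred twenty-two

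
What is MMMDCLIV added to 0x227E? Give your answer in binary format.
Convert MMMDCLIV (Roman numeral) → 1000 + 1000 + 1000 + 500 + 100 + 50 + 4 = 3654 (decimal)
Convert 0x227E (hexadecimal) → 2×4096 + 2×256 + 7×16 + 14 = 8830 (decimal)
Compute 3654 + 8830 = 12484
Convert 12484 (decimal) → 12484 = 8192 + 4096 + 128 + 64 + 4 → 0b11000011000100 (binary)
0b11000011000100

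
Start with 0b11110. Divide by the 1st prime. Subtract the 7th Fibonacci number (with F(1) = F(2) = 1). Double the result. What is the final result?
Convert 0b11110 (binary) → 16 + 8 + 4 + 2 = 30 (decimal)
Start: 30
Convert the 1st prime (prime index) → 2 (decimal)
30 ÷ 2 = 15
Convert the 7th Fibonacci number (with F(1) = F(2) = 1) (Fibonacci index) → 1, 1, 2, 3, 5, 8, 13 → 13 (decimal)
15 - 13 = 2
2 × 2 = 4
4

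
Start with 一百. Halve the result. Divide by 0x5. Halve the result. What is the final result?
Convert 一百 (Chinese numeral) → 1×100 = 100 (decimal)
Start: 100
100 ÷ 2 = 50
Convert 0x5 (hexadecimal) → 5 (decimal)
50 ÷ 5 = 10
10 ÷ 2 = 5
5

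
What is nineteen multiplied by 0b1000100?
Convert nineteen (English words) → 19 (decimal)
Convert 0b1000100 (binary) → 64 + 4 = 68 (decimal)
Compute 19 × 68 = 1292
1292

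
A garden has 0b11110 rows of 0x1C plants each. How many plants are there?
Convert 0x1C (hexadecimal) → 1×16 + 12 = 28 (decimal)
Convert 0b11110 (binary) → 16 + 8 + 4 + 2 = 30 (decimal)
Compute 28 × 30 = 840
840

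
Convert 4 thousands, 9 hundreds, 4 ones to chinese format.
Convert 4 thousands, 9 hundreds, 4 ones (place-value notation) → 4×1000 + 9×100 + 4 = 4904 (decimal)
Convert 4904 (decimal) → 4904 = 4×1000 + 9×100 + 4 → 四千九百零四 (Chinese numeral)
四千九百零四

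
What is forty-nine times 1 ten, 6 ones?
Convert forty-nine (English words) → 49 (decimal)
Convert 1 ten, 6 ones (place-value notation) → 1×10 + 6 = 16 (decimal)
Compute 49 × 16 = 784
784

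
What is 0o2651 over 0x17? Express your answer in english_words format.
Convert 0o2651 (octal) → 2×512 + 6×64 + 5×8 + 1 = 1449 (decimal)
Convert 0x17 (hexadecimal) → 1×16 + 7 = 23 (decimal)
Compute 1449 ÷ 23 = 63
Convert 63 (decimal) → sixty-three (English words)
sixty-three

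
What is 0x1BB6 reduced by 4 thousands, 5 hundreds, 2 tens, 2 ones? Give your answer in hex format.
Convert 0x1BB6 (hexadecimal) → 1×4096 + 11×256 + 11×16 + 6 = 7094 (decimal)
Convert 4 thousands, 5 hundreds, 2 tens, 2 ones (place-value notation) → 4×1000 + 5×100 + 2×10 + 2 = 4522 (decimal)
Compute 7094 - 4522 = 2572
Convert 2572 (decimal) → 2572 = 10×256 + 12 → 0xA0C (hexadecimal)
0xA0C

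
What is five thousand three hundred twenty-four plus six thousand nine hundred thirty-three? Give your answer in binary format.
Convert five thousand three hundred twenty-four (English words) → 5×1000 + 3×100 + 24 = 5324 (decimal)
Convert six thousand nine hundred thirty-three (English words) → 6×1000 + 9×100 + 33 = 6933 (decimal)
Compute 5324 + 6933 = 12257
Convert 12257 (decimal) → 12257 = 8192 + 2048 + 1024 + 512 + 256 + 128 + 64 + 32 + 1 → 0b10111111100001 (binary)
0b10111111100001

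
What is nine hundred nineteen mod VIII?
Convert nine hundred nineteen (English words) → 9×100 + 19 = 919 (decimal)
Convert VIII (Roman numeral) → 5 + 1 + 1 + 1 = 8 (decimal)
Compute 919 mod 8 = 7
7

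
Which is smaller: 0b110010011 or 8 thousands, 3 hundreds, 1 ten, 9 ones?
Convert 0b110010011 (binary) → 256 + 128 + 16 + 2 + 1 = 403 (decimal)
Convert 8 thousands, 3 hundreds, 1 ten, 9 ones (place-value notation) → 8×1000 + 3×100 + 1×10 + 9 = 8319 (decimal)
Compare 403 vs 8319: smaller = 403
403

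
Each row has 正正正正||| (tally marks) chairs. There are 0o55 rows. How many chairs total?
Convert 正正正正||| (tally marks) → 5 + 5 + 5 + 5 + 3 = 23 (decimal)
Convert 0o55 (octal) → 5×8 + 5 = 45 (decimal)
Compute 23 × 45 = 1035
1035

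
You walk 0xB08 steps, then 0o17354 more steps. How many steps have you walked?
Convert 0xB08 (hexadecimal) → 11×256 + 8 = 2824 (decimal)
Convert 0o17354 (octal) → 1×4096 + 7×512 + 3×64 + 5×8 + 4 = 7916 (decimal)
Compute 2824 + 7916 = 10740
10740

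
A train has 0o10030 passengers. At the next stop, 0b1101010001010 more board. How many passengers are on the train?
Convert 0o10030 (octal) → 1×4096 + 3×8 = 4120 (decimal)
Convert 0b1101010001010 (binary) → 4096 + 2048 + 512 + 128 + 8 + 2 = 6794 (decimal)
Compute 4120 + 6794 = 10914
10914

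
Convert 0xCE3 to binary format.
Convert 0xCE3 (hexadecimal) → 12×256 + 14×16 + 3 = 3299 (decimal)
Convert 3299 (decimal) → 3299 = 2048 + 1024 + 128 + 64 + 32 + 2 + 1 → 0b110011100011 (binary)
0b110011100011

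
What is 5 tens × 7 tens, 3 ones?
Convert 5 tens (place-value notation) → 5×10 = 50 (decimal)
Convert 7 tens, 3 ones (place-value notation) → 7×10 + 3 = 73 (decimal)
Compute 50 × 73 = 3650
3650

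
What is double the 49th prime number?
The 49th prime number = 227
Compute 227 × 2 = 454
454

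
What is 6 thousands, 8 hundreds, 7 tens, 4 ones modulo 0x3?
Convert 6 thousands, 8 hundreds, 7 tens, 4 ones (place-value notation) → 6×1000 + 8×100 + 7×10 + 4 = 6874 (decimal)
Convert 0x3 (hexadecimal) → 3 (decimal)
Compute 6874 mod 3 = 1
1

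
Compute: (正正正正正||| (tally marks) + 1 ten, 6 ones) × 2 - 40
Convert 正正正正正||| (tally marks) → 5 + 5 + 5 + 5 + 5 + 3 = 28 (decimal)
Convert 1 ten, 6 ones (place-value notation) → 1×10 + 6 = 16 (decimal)
Expression in decimal: (28 + 16) × 2 - 40
Parentheses first: 28 + 16 = 44
Multiply: 44 × 2 = 88
Subtract: 88 - 40 = 48
48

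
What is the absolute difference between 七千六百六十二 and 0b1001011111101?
Convert 七千六百六十二 (Chinese numeral) → 7×1000 + 6×100 + 6×10 + 2 = 7662 (decimal)
Convert 0b1001011111101 (binary) → 4096 + 512 + 128 + 64 + 32 + 16 + 8 + 4 + 1 = 4861 (decimal)
Compute |7662 - 4861| = 2801
2801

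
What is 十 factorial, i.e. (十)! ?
Convert 十 (Chinese numeral) → 1×10 = 10 (decimal)
Compute 10! = 3628800
3628800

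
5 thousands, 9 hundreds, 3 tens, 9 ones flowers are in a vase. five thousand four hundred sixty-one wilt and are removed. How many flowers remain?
Convert 5 thousands, 9 hundreds, 3 tens, 9 ones (place-value notation) → 5×1000 + 9×100 + 3×10 + 9 = 5939 (decimal)
Convert five thousand four hundred sixty-one (English words) → 5×1000 + 4×100 + 61 = 5461 (decimal)
Compute 5939 - 5461 = 478
478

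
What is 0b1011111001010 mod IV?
Convert 0b1011111001010 (binary) → 4096 + 1024 + 512 + 256 + 128 + 64 + 8 + 2 = 6090 (decimal)
Convert IV (Roman numeral) → 4 (decimal)
Compute 6090 mod 4 = 2
2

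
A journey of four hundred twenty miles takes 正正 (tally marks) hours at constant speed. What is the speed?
Convert four hundred twenty (English words) → 4×100 + 20 = 420 (decimal)
Convert 正正 (tally marks) → 5 + 5 = 10 (decimal)
Compute 420 ÷ 10 = 42
42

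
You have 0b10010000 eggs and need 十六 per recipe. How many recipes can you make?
Convert 0b10010000 (binary) → 128 + 16 = 144 (decimal)
Convert 十六 (Chinese numeral) → 1×10 + 6 = 16 (decimal)
Compute 144 ÷ 16 = 9
9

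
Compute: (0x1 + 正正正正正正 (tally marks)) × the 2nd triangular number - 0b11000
Convert 0x1 (hexadecimal) → 1 (decimal)
Convert 正正正正正正 (tally marks) → 5 + 5 + 5 + 5 + 5 + 5 = 30 (decimal)
Convert the 2nd triangular number (triangular index) → 2×3/2 = 3 (decimal)
Convert 0b11000 (binary) → 16 + 8 = 24 (decimal)
Expression in decimal: (1 + 30) × 3 - 24
Parentheses first: 1 + 30 = 31
Multiply: 31 × 3 = 93
Subtract: 93 - 24 = 69
69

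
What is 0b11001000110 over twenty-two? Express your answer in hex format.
Convert 0b11001000110 (binary) → 1024 + 512 + 64 + 4 + 2 = 1606 (decimal)
Convert twenty-two (English words) → 22 (decimal)
Compute 1606 ÷ 22 = 73
Convert 73 (decimal) → 73 = 4×16 + 9 → 0x49 (hexadecimal)
0x49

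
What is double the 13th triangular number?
The 13th triangular number = 13×14/2 = 91
Compute 91 × 2 = 182
182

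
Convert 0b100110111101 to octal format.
Convert 0b100110111101 (binary) → 2048 + 256 + 128 + 32 + 16 + 8 + 4 + 1 = 2493 (decimal)
Convert 2493 (decimal) → 2493 = 4×512 + 6×64 + 7×8 + 5 → 0o4675 (octal)
0o4675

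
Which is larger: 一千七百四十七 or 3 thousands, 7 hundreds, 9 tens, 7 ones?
Convert 一千七百四十七 (Chinese numeral) → 1×1000 + 7×100 + 4×10 + 7 = 1747 (decimal)
Convert 3 thousands, 7 hundreds, 9 tens, 7 ones (place-value notation) → 3×1000 + 7×100 + 9×10 + 7 = 3797 (decimal)
Compare 1747 vs 3797: larger = 3797
3797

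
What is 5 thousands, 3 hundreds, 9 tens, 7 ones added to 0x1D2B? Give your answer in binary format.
Convert 5 thousands, 3 hundreds, 9 tens, 7 ones (place-value notation) → 5×1000 + 3×100 + 9×10 + 7 = 5397 (decimal)
Convert 0x1D2B (hexadecimal) → 1×4096 + 13×256 + 2×16 + 11 = 7467 (decimal)
Compute 5397 + 7467 = 12864
Convert 12864 (decimal) → 12864 = 8192 + 4096 + 512 + 64 → 0b11001001000000 (binary)
0b11001001000000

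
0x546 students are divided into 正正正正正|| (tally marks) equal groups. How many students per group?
Convert 0x546 (hexadecimal) → 5×256 + 4×16 + 6 = 1350 (decimal)
Convert 正正正正正|| (tally marks) → 5 + 5 + 5 + 5 + 5 + 2 = 27 (decimal)
Compute 1350 ÷ 27 = 50
50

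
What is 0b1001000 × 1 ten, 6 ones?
Convert 0b1001000 (binary) → 64 + 8 = 72 (decimal)
Convert 1 ten, 6 ones (place-value notation) → 1×10 + 6 = 16 (decimal)
Compute 72 × 16 = 1152
1152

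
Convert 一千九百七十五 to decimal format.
Convert 一千九百七十五 (Chinese numeral) → 1×1000 + 9×100 + 7×10 + 5 = 1975 (decimal)
1975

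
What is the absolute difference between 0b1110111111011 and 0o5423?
Convert 0b1110111111011 (binary) → 4096 + 2048 + 1024 + 256 + 128 + 64 + 32 + 16 + 8 + 2 + 1 = 7675 (decimal)
Convert 0o5423 (octal) → 5×512 + 4×64 + 2×8 + 3 = 2835 (decimal)
Compute |7675 - 2835| = 4840
4840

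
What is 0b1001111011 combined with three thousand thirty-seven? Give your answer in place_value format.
Convert 0b1001111011 (binary) → 512 + 64 + 32 + 16 + 8 + 2 + 1 = 635 (decimal)
Convert three thousand thirty-seven (English words) → 3×1000 + 37 = 3037 (decimal)
Compute 635 + 3037 = 3672
Convert 3672 (decimal) → 3672 = 3×1000 + 6×100 + 7×10 + 2 → 3 thousands, 6 hundreds, 7 tens, 2 ones (place-value notation)
3 thousands, 6 hundreds, 7 tens, 2 ones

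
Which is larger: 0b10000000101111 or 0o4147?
Convert 0b10000000101111 (binary) → 8192 + 32 + 8 + 4 + 2 + 1 = 8239 (decimal)
Convert 0o4147 (octal) → 4×512 + 1×64 + 4×8 + 7 = 2151 (decimal)
Compare 8239 vs 2151: larger = 8239
8239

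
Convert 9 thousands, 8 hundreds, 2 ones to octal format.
Convert 9 thousands, 8 hundreds, 2 ones (place-value notation) → 9×1000 + 8×100 + 2 = 9802 (decimal)
Convert 9802 (decimal) → 9802 = 2×4096 + 3×512 + 1×64 + 1×8 + 2 → 0o23112 (octal)
0o23112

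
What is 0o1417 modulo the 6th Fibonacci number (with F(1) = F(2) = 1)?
Convert 0o1417 (octal) → 1×512 + 4×64 + 1×8 + 7 = 783 (decimal)
Convert the 6th Fibonacci number (with F(1) = F(2) = 1) (Fibonacci index) → 1, 1, 2, 3, 5, 8 → 8 (decimal)
Compute 783 mod 8 = 7
7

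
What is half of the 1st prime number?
The 1st prime number = 2
Compute 2 ÷ 2 = 1
1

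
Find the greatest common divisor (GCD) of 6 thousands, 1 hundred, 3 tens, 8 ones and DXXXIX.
Convert 6 thousands, 1 hundred, 3 tens, 8 ones (place-value notation) → 6×1000 + 1×100 + 3×10 + 8 = 6138 (decimal)
Convert DXXXIX (Roman numeral) → 500 + 10 + 10 + 10 + 9 = 539 (decimal)
Compute gcd(6138, 539) = 11
11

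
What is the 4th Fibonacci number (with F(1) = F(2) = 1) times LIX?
Convert the 4th Fibonacci number (with F(1) = F(2) = 1) (Fibonacci index) → 1, 1, 2, 3 → 3 (decimal)
Convert LIX (Roman numeral) → 50 + 9 = 59 (decimal)
Compute 3 × 59 = 177
177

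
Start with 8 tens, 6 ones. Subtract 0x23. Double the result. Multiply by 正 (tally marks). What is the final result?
Convert 8 tens, 6 ones (place-value notation) → 8×10 + 6 = 86 (decimal)
Start: 86
Convert 0x23 (hexadecimal) → 2×16 + 3 = 35 (decimal)
86 - 35 = 51
51 × 2 = 102
Convert 正 (tally marks) → 5 (decimal)
102 × 5 = 510
510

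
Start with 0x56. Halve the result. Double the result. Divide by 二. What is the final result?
Convert 0x56 (hexadecimal) → 5×16 + 6 = 86 (decimal)
Start: 86
86 ÷ 2 = 43
43 × 2 = 86
Convert 二 (Chinese numeral) → 2 (decimal)
86 ÷ 2 = 43
43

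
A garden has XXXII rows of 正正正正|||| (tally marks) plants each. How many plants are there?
Convert 正正正正|||| (tally marks) → 5 + 5 + 5 + 5 + 4 = 24 (decimal)
Convert XXXII (Roman numeral) → 10 + 10 + 10 + 1 + 1 = 32 (decimal)
Compute 24 × 32 = 768
768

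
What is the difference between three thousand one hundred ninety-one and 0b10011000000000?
Convert three thousand one hundred ninety-one (English words) → 3×1000 + 1×100 + 91 = 3191 (decimal)
Convert 0b10011000000000 (binary) → 8192 + 1024 + 512 = 9728 (decimal)
Difference: |3191 - 9728| = 6537
6537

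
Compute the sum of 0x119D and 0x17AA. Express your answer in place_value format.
Convert 0x119D (hexadecimal) → 1×4096 + 1×256 + 9×16 + 13 = 4509 (decimal)
Convert 0x17AA (hexadecimal) → 1×4096 + 7×256 + 10×16 + 10 = 6058 (decimal)
Compute 4509 + 6058 = 10567
Convert 10567 (decimal) → 10567 = 10×1000 + 5×100 + 6×10 + 7 → 10 thousands, 5 hundreds, 6 tens, 7 ones (place-value notation)
10 thousands, 5 hundreds, 6 tens, 7 ones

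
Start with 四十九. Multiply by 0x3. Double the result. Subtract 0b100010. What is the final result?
Convert 四十九 (Chinese numeral) → 4×10 + 9 = 49 (decimal)
Start: 49
Convert 0x3 (hexadecimal) → 3 (decimal)
49 × 3 = 147
147 × 2 = 294
Convert 0b100010 (binary) → 32 + 2 = 34 (decimal)
294 - 34 = 260
260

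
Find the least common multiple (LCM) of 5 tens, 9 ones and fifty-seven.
Convert 5 tens, 9 ones (place-value notation) → 5×10 + 9 = 59 (decimal)
Convert fifty-seven (English words) → 57 (decimal)
Compute lcm(59, 57) = 3363
3363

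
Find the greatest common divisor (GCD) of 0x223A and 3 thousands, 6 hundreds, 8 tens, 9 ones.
Convert 0x223A (hexadecimal) → 2×4096 + 2×256 + 3×16 + 10 = 8762 (decimal)
Convert 3 thousands, 6 hundreds, 8 tens, 9 ones (place-value notation) → 3×1000 + 6×100 + 8×10 + 9 = 3689 (decimal)
Compute gcd(8762, 3689) = 1
1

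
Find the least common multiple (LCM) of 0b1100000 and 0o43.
Convert 0b1100000 (binary) → 64 + 32 = 96 (decimal)
Convert 0o43 (octal) → 4×8 + 3 = 35 (decimal)
Compute lcm(96, 35) = 3360
3360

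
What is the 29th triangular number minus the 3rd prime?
The 29th triangular number = 29×30/2 = 435
Convert the 3rd prime (prime index) → 5 (decimal)
Compute 435 - 5 = 430
430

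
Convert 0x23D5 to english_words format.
Convert 0x23D5 (hexadecimal) → 2×4096 + 3×256 + 13×16 + 5 = 9173 (decimal)
Convert 9173 (decimal) → 9173 = 9×1000 + 1×100 + 73 → nine thousand one hundred seventy-three (English words)
nine thousand one hundred seventy-three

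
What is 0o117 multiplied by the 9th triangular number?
Convert 0o117 (octal) → 1×64 + 1×8 + 7 = 79 (decimal)
Convert the 9th triangular number (triangular index) → 9×10/2 = 45 (decimal)
Compute 79 × 45 = 3555
3555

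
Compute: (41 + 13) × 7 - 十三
Convert 十三 (Chinese numeral) → 1×10 + 3 = 13 (decimal)
Expression in decimal: (41 + 13) × 7 - 13
Parentheses first: 41 + 13 = 54
Multiply: 54 × 7 = 378
Subtract: 378 - 13 = 365
365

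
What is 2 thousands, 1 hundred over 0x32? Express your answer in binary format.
Convert 2 thousands, 1 hundred (place-value notation) → 2×1000 + 1×100 = 2100 (decimal)
Convert 0x32 (hexadecimal) → 3×16 + 2 = 50 (decimal)
Compute 2100 ÷ 50 = 42
Convert 42 (decimal) → 42 = 32 + 8 + 2 → 0b101010 (binary)
0b101010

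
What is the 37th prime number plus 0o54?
The 37th prime number = 157
Convert 0o54 (octal) → 5×8 + 4 = 44 (decimal)
Compute 157 + 44 = 201
201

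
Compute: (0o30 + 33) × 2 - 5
Convert 0o30 (octal) → 3×8 = 24 (decimal)
Expression in decimal: (24 + 33) × 2 - 5
Parentheses first: 24 + 33 = 57
Multiply: 57 × 2 = 114
Subtract: 114 - 5 = 109
109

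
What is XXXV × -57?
Convert XXXV (Roman numeral) → 10 + 10 + 10 + 5 = 35 (decimal)
Compute 35 × -57 = -1995
-1995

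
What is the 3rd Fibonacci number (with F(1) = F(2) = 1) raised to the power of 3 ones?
Convert the 3rd Fibonacci number (with F(1) = F(2) = 1) (Fibonacci index) → 1, 1, 2 → 2 (decimal)
Convert 3 ones (place-value notation) → 3 (decimal)
Compute 2 ^ 3 = 8
8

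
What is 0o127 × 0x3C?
Convert 0o127 (octal) → 1×64 + 2×8 + 7 = 87 (decimal)
Convert 0x3C (hexadecimal) → 3×16 + 12 = 60 (decimal)
Compute 87 × 60 = 5220
5220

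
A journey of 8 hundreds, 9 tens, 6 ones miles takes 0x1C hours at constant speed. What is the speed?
Convert 8 hundreds, 9 tens, 6 ones (place-value notation) → 8×100 + 9×10 + 6 = 896 (decimal)
Convert 0x1C (hexadecimal) → 1×16 + 12 = 28 (decimal)
Compute 896 ÷ 28 = 32
32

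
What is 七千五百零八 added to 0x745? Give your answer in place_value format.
Convert 七千五百零八 (Chinese numeral) → 7×1000 + 5×100 + 8 = 7508 (decimal)
Convert 0x745 (hexadecimal) → 7×256 + 4×16 + 5 = 1861 (decimal)
Compute 7508 + 1861 = 9369
Convert 9369 (decimal) → 9369 = 9×1000 + 3×100 + 6×10 + 9 → 9 thousands, 3 hundreds, 6 tens, 9 ones (place-value notation)
9 thousands, 3 hundreds, 6 tens, 9 ones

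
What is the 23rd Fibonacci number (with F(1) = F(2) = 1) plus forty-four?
The 23rd Fibonacci number (with F(1) = F(2) = 1) = 28657
Convert forty-four (English words) → 44 (decimal)
Compute 28657 + 44 = 28701
28701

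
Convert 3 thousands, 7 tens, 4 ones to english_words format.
Convert 3 thousands, 7 tens, 4 ones (place-value notation) → 3×1000 + 7×10 + 4 = 3074 (decimal)
Convert 3074 (decimal) → 3074 = 3×1000 + 74 → three thousand seventy-four (English words)
three thousand seventy-four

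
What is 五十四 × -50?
Convert 五十四 (Chinese numeral) → 5×10 + 4 = 54 (decimal)
Compute 54 × -50 = -2700
-2700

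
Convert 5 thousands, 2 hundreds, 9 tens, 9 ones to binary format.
Convert 5 thousands, 2 hundreds, 9 tens, 9 ones (place-value notation) → 5×1000 + 2×100 + 9×10 + 9 = 5299 (decimal)
Convert 5299 (decimal) → 5299 = 4096 + 1024 + 128 + 32 + 16 + 2 + 1 → 0b1010010110011 (binary)
0b1010010110011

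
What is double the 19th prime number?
The 19th prime number = 67
Compute 67 × 2 = 134
134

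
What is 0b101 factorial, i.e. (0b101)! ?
Convert 0b101 (binary) → 4 + 1 = 5 (decimal)
Compute 5! = 120
120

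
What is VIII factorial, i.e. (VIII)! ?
Convert VIII (Roman numeral) → 5 + 1 + 1 + 1 = 8 (decimal)
Compute 8! = 40320
40320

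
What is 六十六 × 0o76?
Convert 六十六 (Chinese numeral) → 6×10 + 6 = 66 (decimal)
Convert 0o76 (octal) → 7×8 + 6 = 62 (decimal)
Compute 66 × 62 = 4092
4092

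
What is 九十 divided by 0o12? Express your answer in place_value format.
Convert 九十 (Chinese numeral) → 9×10 = 90 (decimal)
Convert 0o12 (octal) → 1×8 + 2 = 10 (decimal)
Compute 90 ÷ 10 = 9
Convert 9 (decimal) → 9 ones (place-value notation)
9 ones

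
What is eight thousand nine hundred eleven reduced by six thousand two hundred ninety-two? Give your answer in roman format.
Convert eight thousand nine hundred eleven (English words) → 8×1000 + 9×100 + 11 = 8911 (decimal)
Convert six thousand two hundred ninety-two (English words) → 6×1000 + 2×100 + 92 = 6292 (decimal)
Compute 8911 - 6292 = 2619
Convert 2619 (decimal) → 2619 = 1000 + 1000 + 500 + 100 + 10 + 9 → MMDCXIX (Roman numeral)
MMDCXIX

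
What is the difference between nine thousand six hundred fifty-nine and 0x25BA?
Convert nine thousand six hundred fifty-nine (English words) → 9×1000 + 6×100 + 59 = 9659 (decimal)
Convert 0x25BA (hexadecimal) → 2×4096 + 5×256 + 11×16 + 10 = 9658 (decimal)
Difference: |9659 - 9658| = 1
1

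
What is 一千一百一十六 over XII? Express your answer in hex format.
Convert 一千一百一十六 (Chinese numeral) → 1×1000 + 1×100 + 1×10 + 6 = 1116 (decimal)
Convert XII (Roman numeral) → 10 + 1 + 1 = 12 (decimal)
Compute 1116 ÷ 12 = 93
Convert 93 (decimal) → 93 = 5×16 + 13 → 0x5D (hexadecimal)
0x5D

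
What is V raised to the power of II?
Convert V (Roman numeral) → 5 (decimal)
Convert II (Roman numeral) → 1 + 1 = 2 (decimal)
Compute 5 ^ 2 = 25
25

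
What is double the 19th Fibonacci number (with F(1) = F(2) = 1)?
The 19th Fibonacci number (with F(1) = F(2) = 1) = 4181
Compute 4181 × 2 = 8362
8362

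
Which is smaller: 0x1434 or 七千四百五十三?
Convert 0x1434 (hexadecimal) → 1×4096 + 4×256 + 3×16 + 4 = 5172 (decimal)
Convert 七千四百五十三 (Chinese numeral) → 7×1000 + 4×100 + 5×10 + 3 = 7453 (decimal)
Compare 5172 vs 7453: smaller = 5172
5172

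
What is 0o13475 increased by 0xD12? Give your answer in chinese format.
Convert 0o13475 (octal) → 1×4096 + 3×512 + 4×64 + 7×8 + 5 = 5949 (decimal)
Convert 0xD12 (hexadecimal) → 13×256 + 1×16 + 2 = 3346 (decimal)
Compute 5949 + 3346 = 9295
Convert 9295 (decimal) → 9295 = 9×1000 + 2×100 + 9×10 + 5 → 九千二百九十五 (Chinese numeral)
九千二百九十五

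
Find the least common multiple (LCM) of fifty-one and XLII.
Convert fifty-one (English words) → 51 (decimal)
Convert XLII (Roman numeral) → 40 + 1 + 1 = 42 (decimal)
Compute lcm(51, 42) = 714
714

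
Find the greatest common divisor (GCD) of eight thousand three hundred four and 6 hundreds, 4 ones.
Convert eight thousand three hundred four (English words) → 8×1000 + 3×100 + 4 = 8304 (decimal)
Convert 6 hundreds, 4 ones (place-value notation) → 6×100 + 4 = 604 (decimal)
Compute gcd(8304, 604) = 4
4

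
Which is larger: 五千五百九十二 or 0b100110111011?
Convert 五千五百九十二 (Chinese numeral) → 5×1000 + 5×100 + 9×10 + 2 = 5592 (decimal)
Convert 0b100110111011 (binary) → 2048 + 256 + 128 + 32 + 16 + 8 + 2 + 1 = 2491 (decimal)
Compare 5592 vs 2491: larger = 5592
5592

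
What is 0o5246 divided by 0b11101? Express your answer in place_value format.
Convert 0o5246 (octal) → 5×512 + 2×64 + 4×8 + 6 = 2726 (decimal)
Convert 0b11101 (binary) → 16 + 8 + 4 + 1 = 29 (decimal)
Compute 2726 ÷ 29 = 94
Convert 94 (decimal) → 94 = 9×10 + 4 → 9 tens, 4 ones (place-value notation)
9 tens, 4 ones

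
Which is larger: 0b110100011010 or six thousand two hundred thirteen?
Convert 0b110100011010 (binary) → 2048 + 1024 + 256 + 16 + 8 + 2 = 3354 (decimal)
Convert six thousand two hundred thirteen (English words) → 6×1000 + 2×100 + 13 = 6213 (decimal)
Compare 3354 vs 6213: larger = 6213
6213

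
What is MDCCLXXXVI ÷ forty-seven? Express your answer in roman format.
Convert MDCCLXXXVI (Roman numeral) → 1000 + 500 + 100 + 100 + 50 + 10 + 10 + 10 + 5 + 1 = 1786 (decimal)
Convert forty-seven (English words) → 47 (decimal)
Compute 1786 ÷ 47 = 38
Convert 38 (decimal) → 38 = 10 + 10 + 10 + 5 + 1 + 1 + 1 → XXXVIII (Roman numeral)
XXXVIII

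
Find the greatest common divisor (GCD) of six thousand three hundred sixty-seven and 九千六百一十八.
Convert six thousand three hundred sixty-seven (English words) → 6×1000 + 3×100 + 67 = 6367 (decimal)
Convert 九千六百一十八 (Chinese numeral) → 9×1000 + 6×100 + 1×10 + 8 = 9618 (decimal)
Compute gcd(6367, 9618) = 1
1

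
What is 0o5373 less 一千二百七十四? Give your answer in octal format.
Convert 0o5373 (octal) → 5×512 + 3×64 + 7×8 + 3 = 2811 (decimal)
Convert 一千二百七十四 (Chinese numeral) → 1×1000 + 2×100 + 7×10 + 4 = 1274 (decimal)
Compute 2811 - 1274 = 1537
Convert 1537 (decimal) → 1537 = 3×512 + 1 → 0o3001 (octal)
0o3001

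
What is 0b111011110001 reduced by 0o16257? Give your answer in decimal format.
Convert 0b111011110001 (binary) → 2048 + 1024 + 512 + 128 + 64 + 32 + 16 + 1 = 3825 (decimal)
Convert 0o16257 (octal) → 1×4096 + 6×512 + 2×64 + 5×8 + 7 = 7343 (decimal)
Compute 3825 - 7343 = -3518
-3518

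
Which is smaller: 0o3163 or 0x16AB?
Convert 0o3163 (octal) → 3×512 + 1×64 + 6×8 + 3 = 1651 (decimal)
Convert 0x16AB (hexadecimal) → 1×4096 + 6×256 + 10×16 + 11 = 5803 (decimal)
Compare 1651 vs 5803: smaller = 1651
1651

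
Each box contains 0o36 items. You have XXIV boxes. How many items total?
Convert 0o36 (octal) → 3×8 + 6 = 30 (decimal)
Convert XXIV (Roman numeral) → 10 + 10 + 4 = 24 (decimal)
Compute 30 × 24 = 720
720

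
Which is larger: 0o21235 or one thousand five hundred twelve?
Convert 0o21235 (octal) → 2×4096 + 1×512 + 2×64 + 3×8 + 5 = 8861 (decimal)
Convert one thousand five hundred twelve (English words) → 1×1000 + 5×100 + 12 = 1512 (decimal)
Compare 8861 vs 1512: larger = 8861
8861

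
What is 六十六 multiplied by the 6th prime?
Convert 六十六 (Chinese numeral) → 6×10 + 6 = 66 (decimal)
Convert the 6th prime (prime index) → 13 (decimal)
Compute 66 × 13 = 858
858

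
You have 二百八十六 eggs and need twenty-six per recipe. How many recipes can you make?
Convert 二百八十六 (Chinese numeral) → 2×100 + 8×10 + 6 = 286 (decimal)
Convert twenty-six (English words) → 26 (decimal)
Compute 286 ÷ 26 = 11
11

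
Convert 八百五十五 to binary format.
Convert 八百五十五 (Chinese numeral) → 8×100 + 5×10 + 5 = 855 (decimal)
Convert 855 (decimal) → 855 = 512 + 256 + 64 + 16 + 4 + 2 + 1 → 0b1101010111 (binary)
0b1101010111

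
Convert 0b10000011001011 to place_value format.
Convert 0b10000011001011 (binary) → 8192 + 128 + 64 + 8 + 2 + 1 = 8395 (decimal)
Convert 8395 (decimal) → 8395 = 8×1000 + 3×100 + 9×10 + 5 → 8 thousands, 3 hundreds, 9 tens, 5 ones (place-value notation)
8 thousands, 3 hundreds, 9 tens, 5 ones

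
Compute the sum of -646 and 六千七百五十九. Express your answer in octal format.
Convert 六千七百五十九 (Chinese numeral) → 6×1000 + 7×100 + 5×10 + 9 = 6759 (decimal)
Compute -646 + 6759 = 6113
Convert 6113 (decimal) → 6113 = 1×4096 + 3×512 + 7×64 + 4×8 + 1 → 0o13741 (octal)
0o13741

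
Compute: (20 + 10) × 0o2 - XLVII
Convert 0o2 (octal) → 2 (decimal)
Convert XLVII (Roman numeral) → 40 + 5 + 1 + 1 = 47 (decimal)
Expression in decimal: (20 + 10) × 2 - 47
Parentheses first: 20 + 10 = 30
Multiply: 30 × 2 = 60
Subtract: 60 - 47 = 13
13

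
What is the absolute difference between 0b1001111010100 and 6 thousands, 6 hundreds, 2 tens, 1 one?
Convert 0b1001111010100 (binary) → 4096 + 512 + 256 + 128 + 64 + 16 + 4 = 5076 (decimal)
Convert 6 thousands, 6 hundreds, 2 tens, 1 one (place-value notation) → 6×1000 + 6×100 + 2×10 + 1 = 6621 (decimal)
Compute |5076 - 6621| = 1545
1545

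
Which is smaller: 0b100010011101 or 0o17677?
Convert 0b100010011101 (binary) → 2048 + 128 + 16 + 8 + 4 + 1 = 2205 (decimal)
Convert 0o17677 (octal) → 1×4096 + 7×512 + 6×64 + 7×8 + 7 = 8127 (decimal)
Compare 2205 vs 8127: smaller = 2205
2205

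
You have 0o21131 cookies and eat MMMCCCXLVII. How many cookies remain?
Convert 0o21131 (octal) → 2×4096 + 1×512 + 1×64 + 3×8 + 1 = 8793 (decimal)
Convert MMMCCCXLVII (Roman numeral) → 1000 + 1000 + 1000 + 100 + 100 + 100 + 40 + 5 + 1 + 1 = 3347 (decimal)
Compute 8793 - 3347 = 5446
5446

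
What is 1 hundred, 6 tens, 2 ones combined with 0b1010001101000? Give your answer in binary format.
Convert 1 hundred, 6 tens, 2 ones (place-value notation) → 1×100 + 6×10 + 2 = 162 (decimal)
Convert 0b1010001101000 (binary) → 4096 + 1024 + 64 + 32 + 8 = 5224 (decimal)
Compute 162 + 5224 = 5386
Convert 5386 (decimal) → 5386 = 4096 + 1024 + 256 + 8 + 2 → 0b1010100001010 (binary)
0b1010100001010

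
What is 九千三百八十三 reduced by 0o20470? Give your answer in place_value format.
Convert 九千三百八十三 (Chinese numeral) → 9×1000 + 3×100 + 8×10 + 3 = 9383 (decimal)
Convert 0o20470 (octal) → 2×4096 + 4×64 + 7×8 = 8504 (decimal)
Compute 9383 - 8504 = 879
Convert 879 (decimal) → 879 = 8×100 + 7×10 + 9 → 8 hundreds, 7 tens, 9 ones (place-value notation)
8 hundreds, 7 tens, 9 ones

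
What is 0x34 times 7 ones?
Convert 0x34 (hexadecimal) → 3×16 + 4 = 52 (decimal)
Convert 7 ones (place-value notation) → 7 (decimal)
Compute 52 × 7 = 364
364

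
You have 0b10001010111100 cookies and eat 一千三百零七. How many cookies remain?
Convert 0b10001010111100 (binary) → 8192 + 512 + 128 + 32 + 16 + 8 + 4 = 8892 (decimal)
Convert 一千三百零七 (Chinese numeral) → 1×1000 + 3×100 + 7 = 1307 (decimal)
Compute 8892 - 1307 = 7585
7585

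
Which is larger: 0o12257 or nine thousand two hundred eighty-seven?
Convert 0o12257 (octal) → 1×4096 + 2×512 + 2×64 + 5×8 + 7 = 5295 (decimal)
Convert nine thousand two hundred eighty-seven (English words) → 9×1000 + 2×100 + 87 = 9287 (decimal)
Compare 5295 vs 9287: larger = 9287
9287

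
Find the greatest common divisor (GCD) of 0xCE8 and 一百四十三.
Convert 0xCE8 (hexadecimal) → 12×256 + 14×16 + 8 = 3304 (decimal)
Convert 一百四十三 (Chinese numeral) → 1×100 + 4×10 + 3 = 143 (decimal)
Compute gcd(3304, 143) = 1
1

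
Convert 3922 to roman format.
Convert 3922 (decimal) → 3922 = 1000 + 1000 + 1000 + 900 + 10 + 10 + 1 + 1 → MMMCMXXII (Roman numeral)
MMMCMXXII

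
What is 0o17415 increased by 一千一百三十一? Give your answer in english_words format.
Convert 0o17415 (octal) → 1×4096 + 7×512 + 4×64 + 1×8 + 5 = 7949 (decimal)
Convert 一千一百三十一 (Chinese numeral) → 1×1000 + 1×100 + 3×10 + 1 = 1131 (decimal)
Compute 7949 + 1131 = 9080
Convert 9080 (decimal) → 9080 = 9×1000 + 80 → nine thousand eighty (English words)
nine thousand eighty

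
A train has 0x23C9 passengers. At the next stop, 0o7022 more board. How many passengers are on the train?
Convert 0x23C9 (hexadecimal) → 2×4096 + 3×256 + 12×16 + 9 = 9161 (decimal)
Convert 0o7022 (octal) → 7×512 + 2×8 + 2 = 3602 (decimal)
Compute 9161 + 3602 = 12763
12763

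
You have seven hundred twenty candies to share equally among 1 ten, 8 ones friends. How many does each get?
Convert seven hundred twenty (English words) → 7×100 + 20 = 720 (decimal)
Convert 1 ten, 8 ones (place-value notation) → 1×10 + 8 = 18 (decimal)
Compute 720 ÷ 18 = 40
40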